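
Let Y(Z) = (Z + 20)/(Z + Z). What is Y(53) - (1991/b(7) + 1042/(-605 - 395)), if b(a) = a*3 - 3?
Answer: -25967983/238500 ≈ -108.88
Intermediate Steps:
b(a) = -3 + 3*a (b(a) = 3*a - 3 = -3 + 3*a)
Y(Z) = (20 + Z)/(2*Z) (Y(Z) = (20 + Z)/((2*Z)) = (20 + Z)*(1/(2*Z)) = (20 + Z)/(2*Z))
Y(53) - (1991/b(7) + 1042/(-605 - 395)) = (½)*(20 + 53)/53 - (1991/(-3 + 3*7) + 1042/(-605 - 395)) = (½)*(1/53)*73 - (1991/(-3 + 21) + 1042/(-1000)) = 73/106 - (1991/18 + 1042*(-1/1000)) = 73/106 - (1991*(1/18) - 521/500) = 73/106 - (1991/18 - 521/500) = 73/106 - 1*493061/4500 = 73/106 - 493061/4500 = -25967983/238500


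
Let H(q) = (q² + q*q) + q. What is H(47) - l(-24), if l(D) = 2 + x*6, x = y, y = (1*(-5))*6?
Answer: 4643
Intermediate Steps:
y = -30 (y = -5*6 = -30)
x = -30
l(D) = -178 (l(D) = 2 - 30*6 = 2 - 180 = -178)
H(q) = q + 2*q² (H(q) = (q² + q²) + q = 2*q² + q = q + 2*q²)
H(47) - l(-24) = 47*(1 + 2*47) - 1*(-178) = 47*(1 + 94) + 178 = 47*95 + 178 = 4465 + 178 = 4643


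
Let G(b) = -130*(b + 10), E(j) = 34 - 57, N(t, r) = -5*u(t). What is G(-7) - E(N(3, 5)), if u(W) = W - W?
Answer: -367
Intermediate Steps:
u(W) = 0
N(t, r) = 0 (N(t, r) = -5*0 = 0)
E(j) = -23
G(b) = -1300 - 130*b (G(b) = -130*(10 + b) = -1300 - 130*b)
G(-7) - E(N(3, 5)) = (-1300 - 130*(-7)) - 1*(-23) = (-1300 + 910) + 23 = -390 + 23 = -367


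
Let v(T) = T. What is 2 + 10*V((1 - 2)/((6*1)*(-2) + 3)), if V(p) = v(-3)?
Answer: -28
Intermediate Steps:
V(p) = -3
2 + 10*V((1 - 2)/((6*1)*(-2) + 3)) = 2 + 10*(-3) = 2 - 30 = -28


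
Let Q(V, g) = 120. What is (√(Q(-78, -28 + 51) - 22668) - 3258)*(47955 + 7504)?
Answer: -180685422 + 110918*I*√5637 ≈ -1.8069e+8 + 8.3277e+6*I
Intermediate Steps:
(√(Q(-78, -28 + 51) - 22668) - 3258)*(47955 + 7504) = (√(120 - 22668) - 3258)*(47955 + 7504) = (√(-22548) - 3258)*55459 = (2*I*√5637 - 3258)*55459 = (-3258 + 2*I*√5637)*55459 = -180685422 + 110918*I*√5637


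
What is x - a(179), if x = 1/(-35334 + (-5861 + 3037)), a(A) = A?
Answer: -6830283/38158 ≈ -179.00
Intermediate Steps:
x = -1/38158 (x = 1/(-35334 - 2824) = 1/(-38158) = -1/38158 ≈ -2.6207e-5)
x - a(179) = -1/38158 - 1*179 = -1/38158 - 179 = -6830283/38158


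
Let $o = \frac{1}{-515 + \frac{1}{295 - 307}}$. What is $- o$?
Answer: $\frac{12}{6181} \approx 0.0019414$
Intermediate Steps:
$o = - \frac{12}{6181}$ ($o = \frac{1}{-515 + \frac{1}{295 + \left(-313 + 6\right)}} = \frac{1}{-515 + \frac{1}{295 - 307}} = \frac{1}{-515 + \frac{1}{-12}} = \frac{1}{-515 - \frac{1}{12}} = \frac{1}{- \frac{6181}{12}} = - \frac{12}{6181} \approx -0.0019414$)
$- o = \left(-1\right) \left(- \frac{12}{6181}\right) = \frac{12}{6181}$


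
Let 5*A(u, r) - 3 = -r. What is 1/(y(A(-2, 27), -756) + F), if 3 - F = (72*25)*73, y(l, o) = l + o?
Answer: -5/660789 ≈ -7.5667e-6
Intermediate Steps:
A(u, r) = ⅗ - r/5 (A(u, r) = ⅗ + (-r)/5 = ⅗ - r/5)
F = -131397 (F = 3 - 72*25*73 = 3 - 1800*73 = 3 - 1*131400 = 3 - 131400 = -131397)
1/(y(A(-2, 27), -756) + F) = 1/(((⅗ - ⅕*27) - 756) - 131397) = 1/(((⅗ - 27/5) - 756) - 131397) = 1/((-24/5 - 756) - 131397) = 1/(-3804/5 - 131397) = 1/(-660789/5) = -5/660789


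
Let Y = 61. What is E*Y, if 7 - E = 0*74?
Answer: 427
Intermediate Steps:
E = 7 (E = 7 - 0*74 = 7 - 1*0 = 7 + 0 = 7)
E*Y = 7*61 = 427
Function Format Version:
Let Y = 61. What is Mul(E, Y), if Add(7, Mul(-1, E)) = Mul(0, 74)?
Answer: 427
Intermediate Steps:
E = 7 (E = Add(7, Mul(-1, Mul(0, 74))) = Add(7, Mul(-1, 0)) = Add(7, 0) = 7)
Mul(E, Y) = Mul(7, 61) = 427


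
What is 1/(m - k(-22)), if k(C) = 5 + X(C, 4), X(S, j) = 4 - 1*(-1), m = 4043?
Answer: 1/4033 ≈ 0.00024795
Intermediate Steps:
X(S, j) = 5 (X(S, j) = 4 + 1 = 5)
k(C) = 10 (k(C) = 5 + 5 = 10)
1/(m - k(-22)) = 1/(4043 - 1*10) = 1/(4043 - 10) = 1/4033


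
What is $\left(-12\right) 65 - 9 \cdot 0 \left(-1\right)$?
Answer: $-780$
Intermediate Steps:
$\left(-12\right) 65 - 9 \cdot 0 \left(-1\right) = -780 - 0 = -780 + 0 = -780$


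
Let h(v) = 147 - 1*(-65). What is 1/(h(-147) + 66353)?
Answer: 1/66565 ≈ 1.5023e-5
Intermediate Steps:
h(v) = 212 (h(v) = 147 + 65 = 212)
1/(h(-147) + 66353) = 1/(212 + 66353) = 1/66565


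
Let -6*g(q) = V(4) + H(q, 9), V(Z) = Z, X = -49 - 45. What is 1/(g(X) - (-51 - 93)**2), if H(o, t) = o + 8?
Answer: -3/62167 ≈ -4.8257e-5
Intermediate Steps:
X = -94
H(o, t) = 8 + o
g(q) = -2 - q/6 (g(q) = -(4 + (8 + q))/6 = -(12 + q)/6 = -2 - q/6)
1/(g(X) - (-51 - 93)**2) = 1/((-2 - 1/6*(-94)) - (-51 - 93)**2) = 1/((-2 + 47/3) - 1*(-144)**2) = 1/(41/3 - 1*20736) = 1/(41/3 - 20736) = 1/(-62167/3) = -3/62167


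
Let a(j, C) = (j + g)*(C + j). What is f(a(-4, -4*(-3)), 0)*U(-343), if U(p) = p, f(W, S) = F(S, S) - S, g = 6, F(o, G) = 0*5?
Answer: 0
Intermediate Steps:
F(o, G) = 0
a(j, C) = (6 + j)*(C + j) (a(j, C) = (j + 6)*(C + j) = (6 + j)*(C + j))
f(W, S) = -S (f(W, S) = 0 - S = -S)
f(a(-4, -4*(-3)), 0)*U(-343) = -1*0*(-343) = 0*(-343) = 0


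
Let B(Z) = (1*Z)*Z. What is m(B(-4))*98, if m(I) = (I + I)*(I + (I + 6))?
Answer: 119168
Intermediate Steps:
B(Z) = Z² (B(Z) = Z*Z = Z²)
m(I) = 2*I*(6 + 2*I) (m(I) = (2*I)*(I + (6 + I)) = (2*I)*(6 + 2*I) = 2*I*(6 + 2*I))
m(B(-4))*98 = (4*(-4)²*(3 + (-4)²))*98 = (4*16*(3 + 16))*98 = (4*16*19)*98 = 1216*98 = 119168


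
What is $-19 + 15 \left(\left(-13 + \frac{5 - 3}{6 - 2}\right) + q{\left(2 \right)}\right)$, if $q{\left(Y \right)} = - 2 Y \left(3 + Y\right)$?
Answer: $- \frac{1013}{2} \approx -506.5$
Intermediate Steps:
$q{\left(Y \right)} = - 2 Y \left(3 + Y\right)$
$-19 + 15 \left(\left(-13 + \frac{5 - 3}{6 - 2}\right) + q{\left(2 \right)}\right) = -19 + 15 \left(\left(-13 + \frac{5 - 3}{6 - 2}\right) - 4 \left(3 + 2\right)\right) = -19 + 15 \left(\left(-13 + \frac{2}{4}\right) - 4 \cdot 5\right) = -19 + 15 \left(\left(-13 + 2 \cdot \frac{1}{4}\right) - 20\right) = -19 + 15 \left(\left(-13 + \frac{1}{2}\right) - 20\right) = -19 + 15 \left(- \frac{25}{2} - 20\right) = -19 + 15 \left(- \frac{65}{2}\right) = -19 - \frac{975}{2} = - \frac{1013}{2}$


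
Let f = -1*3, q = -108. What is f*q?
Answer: 324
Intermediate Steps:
f = -3
f*q = -3*(-108) = 324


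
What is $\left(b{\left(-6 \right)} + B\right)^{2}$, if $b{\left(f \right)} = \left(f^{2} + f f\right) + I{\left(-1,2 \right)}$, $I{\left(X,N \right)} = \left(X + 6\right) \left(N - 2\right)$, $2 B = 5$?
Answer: $\frac{22201}{4} \approx 5550.3$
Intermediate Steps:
$B = \frac{5}{2}$ ($B = \frac{1}{2} \cdot 5 = \frac{5}{2} \approx 2.5$)
$I{\left(X,N \right)} = \left(-2 + N\right) \left(6 + X\right)$ ($I{\left(X,N \right)} = \left(6 + X\right) \left(-2 + N\right) = \left(-2 + N\right) \left(6 + X\right)$)
$b{\left(f \right)} = 2 f^{2}$ ($b{\left(f \right)} = \left(f^{2} + f f\right) + \left(-12 - -2 + 6 \cdot 2 + 2 \left(-1\right)\right) = \left(f^{2} + f^{2}\right) + \left(-12 + 2 + 12 - 2\right) = 2 f^{2} + 0 = 2 f^{2}$)
$\left(b{\left(-6 \right)} + B\right)^{2} = \left(2 \left(-6\right)^{2} + \frac{5}{2}\right)^{2} = \left(2 \cdot 36 + \frac{5}{2}\right)^{2} = \left(72 + \frac{5}{2}\right)^{2} = \left(\frac{149}{2}\right)^{2} = \frac{22201}{4}$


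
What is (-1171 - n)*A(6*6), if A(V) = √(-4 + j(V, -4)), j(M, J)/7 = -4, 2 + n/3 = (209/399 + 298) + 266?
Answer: -80040*I*√2/7 ≈ -16171.0*I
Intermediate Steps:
n = 11813/7 (n = -6 + 3*((209/399 + 298) + 266) = -6 + 3*((209*(1/399) + 298) + 266) = -6 + 3*((11/21 + 298) + 266) = -6 + 3*(6269/21 + 266) = -6 + 3*(11855/21) = -6 + 11855/7 = 11813/7 ≈ 1687.6)
j(M, J) = -28 (j(M, J) = 7*(-4) = -28)
A(V) = 4*I*√2 (A(V) = √(-4 - 28) = √(-32) = 4*I*√2)
(-1171 - n)*A(6*6) = (-1171 - 1*11813/7)*(4*I*√2) = (-1171 - 11813/7)*(4*I*√2) = -80040*I*√2/7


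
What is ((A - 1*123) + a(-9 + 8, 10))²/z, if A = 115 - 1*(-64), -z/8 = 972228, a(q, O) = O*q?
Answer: -529/1944456 ≈ -0.00027206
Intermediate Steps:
z = -7777824 (z = -8*972228 = -7777824)
A = 179 (A = 115 + 64 = 179)
((A - 1*123) + a(-9 + 8, 10))²/z = ((179 - 1*123) + 10*(-9 + 8))²/(-7777824) = ((179 - 123) + 10*(-1))²*(-1/7777824) = (56 - 10)²*(-1/7777824) = 46²*(-1/7777824) = 2116*(-1/7777824) = -529/1944456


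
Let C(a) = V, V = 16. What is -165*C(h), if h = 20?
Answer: -2640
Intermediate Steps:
C(a) = 16
-165*C(h) = -165*16 = -2640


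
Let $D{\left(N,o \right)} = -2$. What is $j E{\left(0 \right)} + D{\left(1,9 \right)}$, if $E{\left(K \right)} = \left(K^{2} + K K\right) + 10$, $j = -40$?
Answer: $-402$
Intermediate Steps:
$E{\left(K \right)} = 10 + 2 K^{2}$ ($E{\left(K \right)} = \left(K^{2} + K^{2}\right) + 10 = 2 K^{2} + 10 = 10 + 2 K^{2}$)
$j E{\left(0 \right)} + D{\left(1,9 \right)} = - 40 \left(10 + 2 \cdot 0^{2}\right) - 2 = - 40 \left(10 + 2 \cdot 0\right) - 2 = - 40 \left(10 + 0\right) - 2 = \left(-40\right) 10 - 2 = -400 - 2 = -402$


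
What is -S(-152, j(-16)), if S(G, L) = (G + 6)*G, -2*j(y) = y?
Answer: -22192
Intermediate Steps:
j(y) = -y/2
S(G, L) = G*(6 + G) (S(G, L) = (6 + G)*G = G*(6 + G))
-S(-152, j(-16)) = -(-152)*(6 - 152) = -(-152)*(-146) = -1*22192 = -22192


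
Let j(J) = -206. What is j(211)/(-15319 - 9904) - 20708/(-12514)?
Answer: 262447884/157820311 ≈ 1.6630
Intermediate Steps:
j(211)/(-15319 - 9904) - 20708/(-12514) = -206/(-15319 - 9904) - 20708/(-12514) = -206/(-25223) - 20708*(-1/12514) = -206*(-1/25223) + 10354/6257 = 206/25223 + 10354/6257 = 262447884/157820311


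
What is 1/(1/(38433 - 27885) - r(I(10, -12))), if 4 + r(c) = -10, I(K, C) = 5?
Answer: 10548/147673 ≈ 0.071428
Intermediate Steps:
r(c) = -14 (r(c) = -4 - 10 = -14)
1/(1/(38433 - 27885) - r(I(10, -12))) = 1/(1/(38433 - 27885) - 1*(-14)) = 1/(1/10548 + 14) = 1/(147673/10548) = 10548/147673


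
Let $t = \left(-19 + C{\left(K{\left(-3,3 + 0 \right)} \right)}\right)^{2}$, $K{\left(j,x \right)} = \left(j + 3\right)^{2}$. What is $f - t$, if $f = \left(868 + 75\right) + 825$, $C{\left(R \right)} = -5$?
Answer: $1192$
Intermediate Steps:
$K{\left(j,x \right)} = \left(3 + j\right)^{2}$
$f = 1768$ ($f = 943 + 825 = 1768$)
$t = 576$ ($t = \left(-19 - 5\right)^{2} = \left(-24\right)^{2} = 576$)
$f - t = 1768 - 576 = 1192$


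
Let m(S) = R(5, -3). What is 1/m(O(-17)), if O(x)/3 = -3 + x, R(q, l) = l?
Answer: -1/3 ≈ -0.33333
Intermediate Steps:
O(x) = -9 + 3*x (O(x) = 3*(-3 + x) = -9 + 3*x)
m(S) = -3
1/m(O(-17)) = 1/(-3) = -1/3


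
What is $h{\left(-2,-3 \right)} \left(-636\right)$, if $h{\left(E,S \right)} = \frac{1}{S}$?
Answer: $212$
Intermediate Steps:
$h{\left(-2,-3 \right)} \left(-636\right) = \frac{1}{-3} \left(-636\right) = \left(- \frac{1}{3}\right) \left(-636\right) = 212$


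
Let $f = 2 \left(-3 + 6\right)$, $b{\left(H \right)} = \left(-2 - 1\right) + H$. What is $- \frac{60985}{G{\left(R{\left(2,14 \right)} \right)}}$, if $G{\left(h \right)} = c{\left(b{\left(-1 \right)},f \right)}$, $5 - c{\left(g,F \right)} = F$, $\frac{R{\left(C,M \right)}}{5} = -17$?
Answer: $60985$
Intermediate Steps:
$b{\left(H \right)} = -3 + H$
$R{\left(C,M \right)} = -85$ ($R{\left(C,M \right)} = 5 \left(-17\right) = -85$)
$f = 6$ ($f = 2 \cdot 3 = 6$)
$c{\left(g,F \right)} = 5 - F$
$G{\left(h \right)} = -1$ ($G{\left(h \right)} = 5 - 6 = -1$)
$- \frac{60985}{G{\left(R{\left(2,14 \right)} \right)}} = - \frac{60985}{-1} = \left(-60985\right) \left(-1\right) = 60985$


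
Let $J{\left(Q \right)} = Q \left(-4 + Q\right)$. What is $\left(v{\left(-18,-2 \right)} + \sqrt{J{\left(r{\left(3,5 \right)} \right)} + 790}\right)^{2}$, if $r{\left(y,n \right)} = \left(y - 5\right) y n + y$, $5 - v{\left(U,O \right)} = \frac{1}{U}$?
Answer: $\frac{535429}{324} + \frac{91 \sqrt{1627}}{9} \approx 2060.4$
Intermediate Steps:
$v{\left(U,O \right)} = 5 - \frac{1}{U}$
$r{\left(y,n \right)} = y + n y \left(-5 + y\right)$ ($r{\left(y,n \right)} = \left(-5 + y\right) y n + y = y \left(-5 + y\right) n + y = n y \left(-5 + y\right) + y = y + n y \left(-5 + y\right)$)
$\left(v{\left(-18,-2 \right)} + \sqrt{J{\left(r{\left(3,5 \right)} \right)} + 790}\right)^{2} = \left(\left(5 - \frac{1}{-18}\right) + \sqrt{3 \left(1 - 25 + 5 \cdot 3\right) \left(-4 + 3 \left(1 - 25 + 5 \cdot 3\right)\right) + 790}\right)^{2} = \left(\left(5 - - \frac{1}{18}\right) + \sqrt{3 \left(1 - 25 + 15\right) \left(-4 + 3 \left(1 - 25 + 15\right)\right) + 790}\right)^{2} = \left(\left(5 + \frac{1}{18}\right) + \sqrt{3 \left(-9\right) \left(-4 + 3 \left(-9\right)\right) + 790}\right)^{2} = \left(\frac{91}{18} + \sqrt{- 27 \left(-4 - 27\right) + 790}\right)^{2} = \left(\frac{91}{18} + \sqrt{\left(-27\right) \left(-31\right) + 790}\right)^{2} = \left(\frac{91}{18} + \sqrt{837 + 790}\right)^{2} = \left(\frac{91}{18} + \sqrt{1627}\right)^{2}$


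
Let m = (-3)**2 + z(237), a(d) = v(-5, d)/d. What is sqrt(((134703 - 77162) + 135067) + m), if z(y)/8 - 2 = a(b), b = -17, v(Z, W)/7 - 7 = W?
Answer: sqrt(55680457)/17 ≈ 438.94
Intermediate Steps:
v(Z, W) = 49 + 7*W
a(d) = (49 + 7*d)/d
z(y) = 832/17 (z(y) = 16 + 8*(7 + 49/(-17)) = 16 + 8*(7 + 49*(-1/17)) = 16 + 8*(7 - 49/17) = 16 + 8*(70/17) = 16 + 560/17 = 832/17)
m = 985/17 (m = (-3)**2 + 832/17 = 9 + 832/17 = 985/17 ≈ 57.941)
sqrt(((134703 - 77162) + 135067) + m) = sqrt(((134703 - 77162) + 135067) + 985/17) = sqrt((57541 + 135067) + 985/17) = sqrt(192608 + 985/17) = sqrt(3275321/17) = sqrt(55680457)/17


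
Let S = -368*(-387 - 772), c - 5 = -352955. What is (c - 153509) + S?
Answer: -79947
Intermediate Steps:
c = -352950 (c = 5 - 352955 = -352950)
S = 426512 (S = -368*(-1159) = 426512)
(c - 153509) + S = (-352950 - 153509) + 426512 = -506459 + 426512 = -79947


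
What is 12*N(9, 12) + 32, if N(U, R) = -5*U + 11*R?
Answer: 1076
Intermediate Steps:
12*N(9, 12) + 32 = 12*(-5*9 + 11*12) + 32 = 12*(-45 + 132) + 32 = 12*87 + 32 = 1044 + 32 = 1076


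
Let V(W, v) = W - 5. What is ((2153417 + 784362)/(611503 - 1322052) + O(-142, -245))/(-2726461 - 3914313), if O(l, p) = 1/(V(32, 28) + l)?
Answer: 169277567/271319231183245 ≈ 6.2391e-7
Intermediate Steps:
V(W, v) = -5 + W
O(l, p) = 1/(27 + l) (O(l, p) = 1/((-5 + 32) + l) = 1/(27 + l))
((2153417 + 784362)/(611503 - 1322052) + O(-142, -245))/(-2726461 - 3914313) = ((2153417 + 784362)/(611503 - 1322052) + 1/(27 - 142))/(-2726461 - 3914313) = (2937779/(-710549) + 1/(-115))/(-6640774) = (2937779*(-1/710549) - 1/115)*(-1/6640774) = (-2937779/710549 - 1/115)*(-1/6640774) = -338555134/81713135*(-1/6640774) = 169277567/271319231183245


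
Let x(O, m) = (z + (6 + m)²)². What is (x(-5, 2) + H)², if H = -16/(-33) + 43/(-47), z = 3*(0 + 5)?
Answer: 93685441407376/2405601 ≈ 3.8945e+7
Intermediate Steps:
z = 15 (z = 3*5 = 15)
x(O, m) = (15 + (6 + m)²)²
H = -667/1551 (H = -16*(-1/33) + 43*(-1/47) = 16/33 - 43/47 = -667/1551 ≈ -0.43005)
(x(-5, 2) + H)² = ((15 + (6 + 2)²)² - 667/1551)² = ((15 + 8²)² - 667/1551)² = ((15 + 64)² - 667/1551)² = (79² - 667/1551)² = (6241 - 667/1551)² = (9679124/1551)² = 93685441407376/2405601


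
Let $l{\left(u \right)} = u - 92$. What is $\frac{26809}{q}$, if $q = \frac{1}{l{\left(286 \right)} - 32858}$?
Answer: $-875689176$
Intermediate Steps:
$l{\left(u \right)} = -92 + u$
$q = - \frac{1}{32664}$ ($q = \frac{1}{\left(-92 + 286\right) - 32858} = \frac{1}{194 - 32858} = \frac{1}{-32664} = - \frac{1}{32664} \approx -3.0615 \cdot 10^{-5}$)
$\frac{26809}{q} = \frac{26809}{- \frac{1}{32664}} = 26809 \left(-32664\right) = -875689176$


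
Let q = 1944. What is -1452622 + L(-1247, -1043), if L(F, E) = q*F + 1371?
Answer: -3875419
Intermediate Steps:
L(F, E) = 1371 + 1944*F (L(F, E) = 1944*F + 1371 = 1371 + 1944*F)
-1452622 + L(-1247, -1043) = -1452622 + (1371 + 1944*(-1247)) = -1452622 + (1371 - 2424168) = -1452622 - 2422797 = -3875419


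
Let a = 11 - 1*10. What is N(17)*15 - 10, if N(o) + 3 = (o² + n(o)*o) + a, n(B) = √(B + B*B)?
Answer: 4295 + 765*√34 ≈ 8755.7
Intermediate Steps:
n(B) = √(B + B²)
a = 1 (a = 11 - 10 = 1)
N(o) = -2 + o² + o*√(o*(1 + o)) (N(o) = -3 + ((o² + √(o*(1 + o))*o) + 1) = -3 + ((o² + o*√(o*(1 + o))) + 1) = -3 + (1 + o² + o*√(o*(1 + o))) = -2 + o² + o*√(o*(1 + o)))
N(17)*15 - 10 = (-2 + 17² + 17*√(17*(1 + 17)))*15 - 10 = (-2 + 289 + 17*√(17*18))*15 - 10 = (-2 + 289 + 17*√306)*15 - 10 = (-2 + 289 + 17*(3*√34))*15 - 10 = (-2 + 289 + 51*√34)*15 - 10 = (287 + 51*√34)*15 - 10 = (4305 + 765*√34) - 10 = 4295 + 765*√34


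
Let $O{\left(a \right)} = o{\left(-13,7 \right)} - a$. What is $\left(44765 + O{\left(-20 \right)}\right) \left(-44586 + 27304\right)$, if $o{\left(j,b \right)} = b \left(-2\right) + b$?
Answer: $-773853396$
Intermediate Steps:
$o{\left(j,b \right)} = - b$ ($o{\left(j,b \right)} = - 2 b + b = - b$)
$O{\left(a \right)} = -7 - a$ ($O{\left(a \right)} = \left(-1\right) 7 - a = -7 - a$)
$\left(44765 + O{\left(-20 \right)}\right) \left(-44586 + 27304\right) = \left(44765 - -13\right) \left(-44586 + 27304\right) = \left(44765 + \left(-7 + 20\right)\right) \left(-17282\right) = \left(44765 + 13\right) \left(-17282\right) = 44778 \left(-17282\right) = -773853396$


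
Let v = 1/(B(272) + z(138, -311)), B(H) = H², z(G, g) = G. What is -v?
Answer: -1/74122 ≈ -1.3491e-5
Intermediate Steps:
v = 1/74122 (v = 1/(272² + 138) = 1/(73984 + 138) = 1/74122 ≈ 1.3491e-5)
-v = -1*1/74122 = -1/74122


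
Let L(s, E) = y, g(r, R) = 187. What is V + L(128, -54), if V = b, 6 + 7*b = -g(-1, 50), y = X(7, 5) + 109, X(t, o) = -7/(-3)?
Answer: 1759/21 ≈ 83.762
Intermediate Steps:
X(t, o) = 7/3 (X(t, o) = -7*(-⅓) = 7/3)
y = 334/3 (y = 7/3 + 109 = 334/3 ≈ 111.33)
L(s, E) = 334/3
b = -193/7 (b = -6/7 + (-1*187)/7 = -6/7 + (⅐)*(-187) = -6/7 - 187/7 = -193/7 ≈ -27.571)
V = -193/7 ≈ -27.571
V + L(128, -54) = -193/7 + 334/3 = 1759/21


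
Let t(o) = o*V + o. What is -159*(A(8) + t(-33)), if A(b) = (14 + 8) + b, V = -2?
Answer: -10017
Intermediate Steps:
A(b) = 22 + b
t(o) = -o (t(o) = o*(-2) + o = -2*o + o = -o)
-159*(A(8) + t(-33)) = -159*((22 + 8) - 1*(-33)) = -159*(30 + 33) = -159*63 = -10017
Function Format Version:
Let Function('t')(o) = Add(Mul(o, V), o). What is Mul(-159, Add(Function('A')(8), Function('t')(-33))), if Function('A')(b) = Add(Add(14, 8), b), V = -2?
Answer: -10017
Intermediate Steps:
Function('A')(b) = Add(22, b)
Function('t')(o) = Mul(-1, o) (Function('t')(o) = Add(Mul(o, -2), o) = Add(Mul(-2, o), o) = Mul(-1, o))
Mul(-159, Add(Function('A')(8), Function('t')(-33))) = Mul(-159, Add(Add(22, 8), Mul(-1, -33))) = Mul(-159, Add(30, 33)) = Mul(-159, 63) = -10017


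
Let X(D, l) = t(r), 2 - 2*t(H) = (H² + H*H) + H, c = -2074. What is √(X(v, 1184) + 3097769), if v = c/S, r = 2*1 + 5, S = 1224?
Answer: √12390870/2 ≈ 1760.0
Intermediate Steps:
r = 7 (r = 2 + 5 = 7)
v = -61/36 (v = -2074/1224 = -2074*1/1224 = -61/36 ≈ -1.6944)
t(H) = 1 - H² - H/2 (t(H) = 1 - ((H² + H*H) + H)/2 = 1 - ((H² + H²) + H)/2 = 1 - (2*H² + H)/2 = 1 - (H + 2*H²)/2 = 1 + (-H² - H/2) = 1 - H² - H/2)
X(D, l) = -103/2 (X(D, l) = 1 - 1*7² - ½*7 = 1 - 1*49 - 7/2 = 1 - 49 - 7/2 = -103/2)
√(X(v, 1184) + 3097769) = √(-103/2 + 3097769) = √(6195435/2) = √12390870/2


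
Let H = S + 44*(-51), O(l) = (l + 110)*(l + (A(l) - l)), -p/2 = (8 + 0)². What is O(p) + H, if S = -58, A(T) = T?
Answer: 2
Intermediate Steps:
p = -128 (p = -2*(8 + 0)² = -2*8² = -2*64 = -128)
O(l) = l*(110 + l) (O(l) = (l + 110)*(l + (l - l)) = (110 + l)*(l + 0) = (110 + l)*l = l*(110 + l))
H = -2302 (H = -58 + 44*(-51) = -58 - 2244 = -2302)
O(p) + H = -128*(110 - 128) - 2302 = -128*(-18) - 2302 = 2304 - 2302 = 2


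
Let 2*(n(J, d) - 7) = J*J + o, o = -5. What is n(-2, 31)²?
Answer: 169/4 ≈ 42.250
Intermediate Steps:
n(J, d) = 9/2 + J²/2 (n(J, d) = 7 + (J*J - 5)/2 = 7 + (J² - 5)/2 = 7 + (-5 + J²)/2 = 7 + (-5/2 + J²/2) = 9/2 + J²/2)
n(-2, 31)² = (9/2 + (½)*(-2)²)² = (9/2 + (½)*4)² = (9/2 + 2)² = (13/2)² = 169/4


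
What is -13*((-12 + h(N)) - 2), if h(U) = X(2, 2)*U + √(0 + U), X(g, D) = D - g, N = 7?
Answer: 182 - 13*√7 ≈ 147.61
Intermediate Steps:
h(U) = √U (h(U) = (2 - 1*2)*U + √(0 + U) = (2 - 2)*U + √U = 0*U + √U = 0 + √U = √U)
-13*((-12 + h(N)) - 2) = -13*((-12 + √7) - 2) = -13*(-14 + √7) = 182 - 13*√7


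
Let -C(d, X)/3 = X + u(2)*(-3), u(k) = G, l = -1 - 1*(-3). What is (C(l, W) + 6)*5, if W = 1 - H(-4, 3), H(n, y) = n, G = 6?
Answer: 225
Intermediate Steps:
l = 2 (l = -1 + 3 = 2)
u(k) = 6
W = 5 (W = 1 - 1*(-4) = 1 + 4 = 5)
C(d, X) = 54 - 3*X (C(d, X) = -3*(X + 6*(-3)) = -3*(X - 18) = -3*(-18 + X) = 54 - 3*X)
(C(l, W) + 6)*5 = ((54 - 3*5) + 6)*5 = ((54 - 15) + 6)*5 = (39 + 6)*5 = 45*5 = 225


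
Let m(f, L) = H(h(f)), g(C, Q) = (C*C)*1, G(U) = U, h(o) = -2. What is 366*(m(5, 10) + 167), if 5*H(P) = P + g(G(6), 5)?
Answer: 318054/5 ≈ 63611.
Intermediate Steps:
g(C, Q) = C**2 (g(C, Q) = C**2*1 = C**2)
H(P) = 36/5 + P/5 (H(P) = (P + 6**2)/5 = (P + 36)/5 = (36 + P)/5 = 36/5 + P/5)
m(f, L) = 34/5 (m(f, L) = 36/5 + (1/5)*(-2) = 36/5 - 2/5 = 34/5)
366*(m(5, 10) + 167) = 366*(34/5 + 167) = 366*(869/5) = 318054/5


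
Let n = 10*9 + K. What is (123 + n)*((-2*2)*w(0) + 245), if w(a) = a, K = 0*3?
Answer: 52185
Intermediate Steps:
K = 0
n = 90 (n = 10*9 + 0 = 90 + 0 = 90)
(123 + n)*((-2*2)*w(0) + 245) = (123 + 90)*(-2*2*0 + 245) = 213*(-4*0 + 245) = 213*(0 + 245) = 213*245 = 52185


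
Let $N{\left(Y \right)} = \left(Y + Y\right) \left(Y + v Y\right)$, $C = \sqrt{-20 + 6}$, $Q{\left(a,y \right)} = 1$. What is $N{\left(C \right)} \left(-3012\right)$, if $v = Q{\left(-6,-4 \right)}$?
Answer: $168672$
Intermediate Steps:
$v = 1$
$C = i \sqrt{14}$ ($C = \sqrt{-14} = i \sqrt{14} \approx 3.7417 i$)
$N{\left(Y \right)} = 4 Y^{2}$ ($N{\left(Y \right)} = \left(Y + Y\right) \left(Y + 1 Y\right) = 2 Y \left(Y + Y\right) = 2 Y 2 Y = 4 Y^{2}$)
$N{\left(C \right)} \left(-3012\right) = 4 \left(i \sqrt{14}\right)^{2} \left(-3012\right) = 4 \left(-14\right) \left(-3012\right) = \left(-56\right) \left(-3012\right) = 168672$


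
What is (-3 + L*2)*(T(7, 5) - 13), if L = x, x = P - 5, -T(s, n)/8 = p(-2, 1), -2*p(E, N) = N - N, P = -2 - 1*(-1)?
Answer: 195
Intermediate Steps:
P = -1 (P = -2 + 1 = -1)
p(E, N) = 0 (p(E, N) = -(N - N)/2 = -½*0 = 0)
T(s, n) = 0 (T(s, n) = -8*0 = 0)
x = -6 (x = -1 - 5 = -6)
L = -6
(-3 + L*2)*(T(7, 5) - 13) = (-3 - 6*2)*(0 - 13) = (-3 - 12)*(-13) = -15*(-13) = 195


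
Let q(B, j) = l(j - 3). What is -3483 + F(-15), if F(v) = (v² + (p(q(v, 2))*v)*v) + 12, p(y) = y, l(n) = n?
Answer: -3471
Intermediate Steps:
q(B, j) = -3 + j (q(B, j) = j - 3 = -3 + j)
F(v) = 12 (F(v) = (v² + ((-3 + 2)*v)*v) + 12 = (v² + (-v)*v) + 12 = (v² - v²) + 12 = 0 + 12 = 12)
-3483 + F(-15) = -3483 + 12 = -3471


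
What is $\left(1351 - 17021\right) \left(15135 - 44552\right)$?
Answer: $460964390$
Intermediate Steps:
$\left(1351 - 17021\right) \left(15135 - 44552\right) = \left(-15670\right) \left(-29417\right) = 460964390$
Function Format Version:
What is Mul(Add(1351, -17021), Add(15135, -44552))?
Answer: 460964390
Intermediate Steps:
Mul(Add(1351, -17021), Add(15135, -44552)) = Mul(-15670, -29417) = 460964390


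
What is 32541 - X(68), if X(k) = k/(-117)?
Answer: 3807365/117 ≈ 32542.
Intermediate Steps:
X(k) = -k/117 (X(k) = k*(-1/117) = -k/117)
32541 - X(68) = 32541 - (-1)*68/117 = 32541 - 1*(-68/117) = 32541 + 68/117 = 3807365/117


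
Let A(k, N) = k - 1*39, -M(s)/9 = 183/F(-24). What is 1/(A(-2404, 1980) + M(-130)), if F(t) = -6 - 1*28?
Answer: -34/81415 ≈ -0.00041761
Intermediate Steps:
F(t) = -34 (F(t) = -6 - 28 = -34)
M(s) = 1647/34 (M(s) = -1647/(-34) = -1647*(-1)/34 = -9*(-183/34) = 1647/34)
A(k, N) = -39 + k (A(k, N) = k - 39 = -39 + k)
1/(A(-2404, 1980) + M(-130)) = 1/((-39 - 2404) + 1647/34) = 1/(-2443 + 1647/34) = 1/(-81415/34) = -34/81415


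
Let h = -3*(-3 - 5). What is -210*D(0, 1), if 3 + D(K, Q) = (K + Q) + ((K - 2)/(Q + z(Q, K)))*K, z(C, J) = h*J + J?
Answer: 420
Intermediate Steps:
h = 24 (h = -3*(-8) = 24)
z(C, J) = 25*J (z(C, J) = 24*J + J = 25*J)
D(K, Q) = -3 + K + Q + K*(-2 + K)/(Q + 25*K) (D(K, Q) = -3 + ((K + Q) + ((K - 2)/(Q + 25*K))*K) = -3 + ((K + Q) + ((-2 + K)/(Q + 25*K))*K) = -3 + ((K + Q) + K*(-2 + K)/(Q + 25*K)) = -3 + (K + Q + K*(-2 + K)/(Q + 25*K)) = -3 + K + Q + K*(-2 + K)/(Q + 25*K))
-210*D(0, 1) = -210*(1² - 77*0 - 3*1 + 26*0² + 26*0*1)/(1 + 25*0) = -210*(1 + 0 - 3 + 26*0 + 0)/(1 + 0) = -210*(1 + 0 - 3 + 0 + 0)/1 = -210*(-2) = 420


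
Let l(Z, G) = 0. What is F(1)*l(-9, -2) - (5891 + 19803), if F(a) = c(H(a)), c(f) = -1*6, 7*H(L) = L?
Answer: -25694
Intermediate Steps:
H(L) = L/7
c(f) = -6
F(a) = -6
F(1)*l(-9, -2) - (5891 + 19803) = -6*0 - (5891 + 19803) = 0 - 1*25694 = 0 - 25694 = -25694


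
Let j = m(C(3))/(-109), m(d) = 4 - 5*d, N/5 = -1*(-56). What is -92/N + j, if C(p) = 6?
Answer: -687/7630 ≈ -0.090039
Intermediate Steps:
N = 280 (N = 5*(-1*(-56)) = 5*56 = 280)
j = 26/109 (j = (4 - 5*6)/(-109) = (4 - 30)*(-1/109) = -26*(-1/109) = 26/109 ≈ 0.23853)
-92/N + j = -92/280 + 26/109 = -92*1/280 + 26/109 = -23/70 + 26/109 = -687/7630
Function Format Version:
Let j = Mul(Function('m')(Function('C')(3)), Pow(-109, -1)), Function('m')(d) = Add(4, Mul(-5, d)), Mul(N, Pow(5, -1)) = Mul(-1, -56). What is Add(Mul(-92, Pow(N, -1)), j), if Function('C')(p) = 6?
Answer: Rational(-687, 7630) ≈ -0.090039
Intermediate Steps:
N = 280 (N = Mul(5, Mul(-1, -56)) = Mul(5, 56) = 280)
j = Rational(26, 109) (j = Mul(Add(4, Mul(-5, 6)), Pow(-109, -1)) = Mul(Add(4, -30), Rational(-1, 109)) = Mul(-26, Rational(-1, 109)) = Rational(26, 109) ≈ 0.23853)
Add(Mul(-92, Pow(N, -1)), j) = Add(Mul(-92, Pow(280, -1)), Rational(26, 109)) = Add(Mul(-92, Rational(1, 280)), Rational(26, 109)) = Add(Rational(-23, 70), Rational(26, 109)) = Rational(-687, 7630)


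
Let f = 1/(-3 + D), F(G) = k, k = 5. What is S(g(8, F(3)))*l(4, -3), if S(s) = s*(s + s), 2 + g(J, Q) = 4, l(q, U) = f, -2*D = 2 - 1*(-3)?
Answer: -16/11 ≈ -1.4545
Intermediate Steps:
D = -5/2 (D = -(2 - 1*(-3))/2 = -(2 + 3)/2 = -1/2*5 = -5/2 ≈ -2.5000)
F(G) = 5
f = -2/11 (f = 1/(-3 - 5/2) = 1/(-11/2) = -2/11 ≈ -0.18182)
l(q, U) = -2/11
g(J, Q) = 2 (g(J, Q) = -2 + 4 = 2)
S(s) = 2*s**2 (S(s) = s*(2*s) = 2*s**2)
S(g(8, F(3)))*l(4, -3) = (2*2**2)*(-2/11) = (2*4)*(-2/11) = 8*(-2/11) = -16/11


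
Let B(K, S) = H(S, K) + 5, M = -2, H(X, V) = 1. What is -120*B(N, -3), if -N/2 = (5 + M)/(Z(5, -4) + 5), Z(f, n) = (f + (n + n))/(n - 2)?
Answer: -720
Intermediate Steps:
Z(f, n) = (f + 2*n)/(-2 + n)
N = -12/11 (N = -2*(5 - 2)/((5 + 2*(-4))/(-2 - 4) + 5) = -6/((5 - 8)/(-6) + 5) = -6/(-⅙*(-3) + 5) = -6/(½ + 5) = -6/11/2 = -6*2/11 = -2*6/11 = -12/11 ≈ -1.0909)
B(K, S) = 6 (B(K, S) = 1 + 5 = 6)
-120*B(N, -3) = -120*6 = -720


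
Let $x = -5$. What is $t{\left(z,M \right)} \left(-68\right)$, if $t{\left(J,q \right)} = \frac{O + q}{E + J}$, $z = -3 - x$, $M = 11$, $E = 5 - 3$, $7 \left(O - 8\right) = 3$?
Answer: $- \frac{2312}{7} \approx -330.29$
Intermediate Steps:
$O = \frac{59}{7}$ ($O = 8 + \frac{1}{7} \cdot 3 = 8 + \frac{3}{7} = \frac{59}{7} \approx 8.4286$)
$E = 2$
$z = 2$ ($z = -3 - -5 = -3 + 5 = 2$)
$t{\left(J,q \right)} = \frac{\frac{59}{7} + q}{2 + J}$
$t{\left(z,M \right)} \left(-68\right) = \frac{\frac{59}{7} + 11}{2 + 2} \left(-68\right) = \frac{1}{4} \cdot \frac{136}{7} \left(-68\right) = \frac{34}{7} \left(-68\right) = - \frac{2312}{7}$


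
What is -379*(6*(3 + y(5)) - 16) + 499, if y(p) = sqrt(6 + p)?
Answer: -259 - 2274*sqrt(11) ≈ -7801.0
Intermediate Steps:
-379*(6*(3 + y(5)) - 16) + 499 = -379*(6*(3 + sqrt(6 + 5)) - 16) + 499 = -379*(6*(3 + sqrt(11)) - 16) + 499 = -379*((18 + 6*sqrt(11)) - 16) + 499 = -379*(2 + 6*sqrt(11)) + 499 = (-758 - 2274*sqrt(11)) + 499 = -259 - 2274*sqrt(11)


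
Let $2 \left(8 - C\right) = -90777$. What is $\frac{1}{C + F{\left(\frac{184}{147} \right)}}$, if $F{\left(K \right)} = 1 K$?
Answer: $\frac{294}{13346939} \approx 2.2028 \cdot 10^{-5}$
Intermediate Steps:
$C = \frac{90793}{2}$ ($C = 8 - - \frac{90777}{2} = 8 + \frac{90777}{2} = \frac{90793}{2} \approx 45397.0$)
$F{\left(K \right)} = K$
$\frac{1}{C + F{\left(\frac{184}{147} \right)}} = \frac{1}{\frac{90793}{2} + \frac{184}{147}} = \frac{1}{\frac{13346939}{294}} = \frac{294}{13346939}$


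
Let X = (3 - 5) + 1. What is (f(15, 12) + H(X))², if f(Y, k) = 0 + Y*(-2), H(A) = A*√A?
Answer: (30 + I)² ≈ 899.0 + 60.0*I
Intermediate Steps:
X = -1 (X = -2 + 1 = -1)
H(A) = A^(3/2)
f(Y, k) = -2*Y (f(Y, k) = 0 - 2*Y = -2*Y)
(f(15, 12) + H(X))² = (-2*15 + (-1)^(3/2))² = (-30 - I)²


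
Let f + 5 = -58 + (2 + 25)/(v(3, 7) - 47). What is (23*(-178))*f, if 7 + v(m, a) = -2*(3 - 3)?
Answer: 259969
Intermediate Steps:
v(m, a) = -7 (v(m, a) = -7 - 2*(3 - 3) = -7 - 2*0 = -7 + 0 = -7)
f = -127/2 (f = -5 + (-58 + (2 + 25)/(-7 - 47)) = -5 + (-58 + 27/(-54)) = -5 + (-58 + 27*(-1/54)) = -5 + (-58 - ½) = -5 - 117/2 = -127/2 ≈ -63.500)
(23*(-178))*f = (23*(-178))*(-127/2) = -4094*(-127/2) = 259969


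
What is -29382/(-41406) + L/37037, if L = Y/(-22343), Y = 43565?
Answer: 4052053490762/5710699585591 ≈ 0.70955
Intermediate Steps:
L = -43565/22343 (L = 43565/(-22343) = 43565*(-1/22343) = -43565/22343 ≈ -1.9498)
-29382/(-41406) + L/37037 = -29382/(-41406) - 43565/22343/37037 = -29382*(-1/41406) - 43565/22343*1/37037 = 4897/6901 - 43565/827517691 = 4052053490762/5710699585591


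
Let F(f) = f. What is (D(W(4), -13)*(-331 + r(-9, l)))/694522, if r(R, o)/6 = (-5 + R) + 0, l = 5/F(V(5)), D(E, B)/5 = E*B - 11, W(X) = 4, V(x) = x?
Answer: 130725/694522 ≈ 0.18822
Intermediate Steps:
D(E, B) = -55 + 5*B*E (D(E, B) = 5*(E*B - 11) = 5*(B*E - 11) = 5*(-11 + B*E) = -55 + 5*B*E)
l = 1 (l = 5/5 = 5*(⅕) = 1)
r(R, o) = -30 + 6*R (r(R, o) = 6*((-5 + R) + 0) = 6*(-5 + R) = -30 + 6*R)
(D(W(4), -13)*(-331 + r(-9, l)))/694522 = ((-55 + 5*(-13)*4)*(-331 + (-30 + 6*(-9))))/694522 = ((-55 - 260)*(-331 + (-30 - 54)))*(1/694522) = -315*(-331 - 84)*(1/694522) = -315*(-415)*(1/694522) = 130725*(1/694522) = 130725/694522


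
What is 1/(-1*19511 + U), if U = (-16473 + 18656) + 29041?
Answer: 1/11713 ≈ 8.5375e-5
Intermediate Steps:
U = 31224 (U = 2183 + 29041 = 31224)
1/(-1*19511 + U) = 1/(-1*19511 + 31224) = 1/(-19511 + 31224) = 1/11713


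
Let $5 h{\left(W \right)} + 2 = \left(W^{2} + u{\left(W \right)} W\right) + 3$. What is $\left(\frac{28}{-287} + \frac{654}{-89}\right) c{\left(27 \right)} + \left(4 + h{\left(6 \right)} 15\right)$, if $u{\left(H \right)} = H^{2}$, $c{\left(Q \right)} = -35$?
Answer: $\frac{3735137}{3649} \approx 1023.6$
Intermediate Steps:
$h{\left(W \right)} = \frac{1}{5} + \frac{W^{2}}{5} + \frac{W^{3}}{5}$ ($h{\left(W \right)} = - \frac{2}{5} + \frac{\left(W^{2} + W^{2} W\right) + 3}{5} = - \frac{2}{5} + \frac{\left(W^{2} + W^{3}\right) + 3}{5} = - \frac{2}{5} + \frac{3 + W^{2} + W^{3}}{5} = - \frac{2}{5} + \left(\frac{3}{5} + \frac{W^{2}}{5} + \frac{W^{3}}{5}\right) = \frac{1}{5} + \frac{W^{2}}{5} + \frac{W^{3}}{5}$)
$\left(\frac{28}{-287} + \frac{654}{-89}\right) c{\left(27 \right)} + \left(4 + h{\left(6 \right)} 15\right) = \left(\frac{28}{-287} + \frac{654}{-89}\right) \left(-35\right) + \left(4 + \left(\frac{1}{5} + \frac{6^{2}}{5} + \frac{6^{3}}{5}\right) 15\right) = \left(28 \left(- \frac{1}{287}\right) + 654 \left(- \frac{1}{89}\right)\right) \left(-35\right) + \left(4 + \left(\frac{1}{5} + \frac{1}{5} \cdot 36 + \frac{1}{5} \cdot 216\right) 15\right) = \left(- \frac{4}{41} - \frac{654}{89}\right) \left(-35\right) + \left(4 + \left(\frac{1}{5} + \frac{36}{5} + \frac{216}{5}\right) 15\right) = \left(- \frac{27170}{3649}\right) \left(-35\right) + \left(4 + \frac{253}{5} \cdot 15\right) = \frac{950950}{3649} + \left(4 + 759\right) = \frac{950950}{3649} + 763 = \frac{3735137}{3649}$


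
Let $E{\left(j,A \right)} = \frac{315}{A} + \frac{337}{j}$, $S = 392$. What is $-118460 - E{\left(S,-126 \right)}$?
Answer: $- \frac{46435677}{392} \approx -1.1846 \cdot 10^{5}$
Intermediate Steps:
$-118460 - E{\left(S,-126 \right)} = -118460 - \left(\frac{315}{-126} + \frac{337}{392}\right) = -118460 - \left(315 \left(- \frac{1}{126}\right) + 337 \cdot \frac{1}{392}\right) = -118460 - \left(- \frac{5}{2} + \frac{337}{392}\right) = -118460 - - \frac{643}{392} = -118460 + \frac{643}{392} = - \frac{46435677}{392}$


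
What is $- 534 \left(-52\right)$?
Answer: $27768$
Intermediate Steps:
$- 534 \left(-52\right) = \left(-1\right) \left(-27768\right) = 27768$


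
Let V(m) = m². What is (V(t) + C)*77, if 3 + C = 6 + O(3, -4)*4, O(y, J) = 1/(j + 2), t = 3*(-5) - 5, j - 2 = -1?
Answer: 93401/3 ≈ 31134.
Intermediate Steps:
j = 1 (j = 2 - 1 = 1)
t = -20 (t = -15 - 5 = -20)
O(y, J) = ⅓ (O(y, J) = 1/(1 + 2) = 1/3 = ⅓)
C = 13/3 (C = -3 + (6 + (⅓)*4) = -3 + (6 + 4/3) = -3 + 22/3 = 13/3 ≈ 4.3333)
(V(t) + C)*77 = ((-20)² + 13/3)*77 = (400 + 13/3)*77 = (1213/3)*77 = 93401/3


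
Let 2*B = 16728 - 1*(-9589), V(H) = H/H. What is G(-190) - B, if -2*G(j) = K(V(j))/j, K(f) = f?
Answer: -5000229/380 ≈ -13159.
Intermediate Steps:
V(H) = 1
G(j) = -1/(2*j)
B = 26317/2 (B = (16728 - 1*(-9589))/2 = (16728 + 9589)/2 = (½)*26317 = 26317/2 ≈ 13159.)
G(-190) - B = -½/(-190) - 1*26317/2 = -½*(-1/190) - 26317/2 = 1/380 - 26317/2 = -5000229/380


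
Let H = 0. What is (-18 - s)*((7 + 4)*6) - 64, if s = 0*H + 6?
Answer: -1648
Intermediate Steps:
s = 6 (s = 0*0 + 6 = 0 + 6 = 6)
(-18 - s)*((7 + 4)*6) - 64 = (-18 - 1*6)*((7 + 4)*6) - 64 = (-18 - 6)*(11*6) - 64 = -24*66 - 64 = -1584 - 64 = -1648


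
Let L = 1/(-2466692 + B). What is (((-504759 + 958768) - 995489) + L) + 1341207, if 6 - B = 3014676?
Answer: 4383593188173/5481362 ≈ 7.9973e+5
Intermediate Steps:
B = -3014670 (B = 6 - 1*3014676 = 6 - 3014676 = -3014670)
L = -1/5481362 (L = 1/(-2466692 - 3014670) = 1/(-5481362) = -1/5481362 ≈ -1.8244e-7)
(((-504759 + 958768) - 995489) + L) + 1341207 = (((-504759 + 958768) - 995489) - 1/5481362) + 1341207 = ((454009 - 995489) - 1/5481362) + 1341207 = (-541480 - 1/5481362) + 1341207 = -2968047895761/5481362 + 1341207 = 4383593188173/5481362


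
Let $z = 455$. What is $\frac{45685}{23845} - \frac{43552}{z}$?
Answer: $- \frac{203542153}{2169895} \approx -93.803$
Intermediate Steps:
$\frac{45685}{23845} - \frac{43552}{z} = \frac{45685}{23845} - \frac{43552}{455} = 45685 \cdot \frac{1}{23845} - \frac{43552}{455} = \frac{9137}{4769} - \frac{43552}{455} = - \frac{203542153}{2169895}$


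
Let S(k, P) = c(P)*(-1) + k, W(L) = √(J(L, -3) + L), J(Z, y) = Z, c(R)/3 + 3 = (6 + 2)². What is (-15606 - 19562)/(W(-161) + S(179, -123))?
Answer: 70336/169 + 17584*I*√322/169 ≈ 416.19 + 1867.1*I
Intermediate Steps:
c(R) = 183 (c(R) = -9 + 3*(6 + 2)² = -9 + 3*8² = -9 + 3*64 = -9 + 192 = 183)
W(L) = √2*√L (W(L) = √(L + L) = √(2*L) = √2*√L)
S(k, P) = -183 + k (S(k, P) = 183*(-1) + k = -183 + k)
(-15606 - 19562)/(W(-161) + S(179, -123)) = (-15606 - 19562)/(√2*√(-161) + (-183 + 179)) = -35168/(√2*(I*√161) - 4) = -35168/(I*√322 - 4) = -35168/(-4 + I*√322)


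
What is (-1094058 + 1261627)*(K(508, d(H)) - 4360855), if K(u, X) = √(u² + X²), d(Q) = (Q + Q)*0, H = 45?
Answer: -730658986443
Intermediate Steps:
d(Q) = 0 (d(Q) = (2*Q)*0 = 0)
K(u, X) = √(X² + u²)
(-1094058 + 1261627)*(K(508, d(H)) - 4360855) = (-1094058 + 1261627)*(√(0² + 508²) - 4360855) = 167569*(√(0 + 258064) - 4360855) = 167569*(√258064 - 4360855) = 167569*(508 - 4360855) = 167569*(-4360347) = -730658986443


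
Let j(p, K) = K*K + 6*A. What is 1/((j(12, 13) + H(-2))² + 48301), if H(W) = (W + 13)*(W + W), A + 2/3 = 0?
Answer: 1/62942 ≈ 1.5888e-5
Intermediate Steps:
A = -⅔ (A = -⅔ + 0 = -⅔ ≈ -0.66667)
H(W) = 2*W*(13 + W) (H(W) = (13 + W)*(2*W) = 2*W*(13 + W))
j(p, K) = -4 + K² (j(p, K) = K*K + 6*(-⅔) = K² - 4 = -4 + K²)
1/((j(12, 13) + H(-2))² + 48301) = 1/(((-4 + 13²) + 2*(-2)*(13 - 2))² + 48301) = 1/(((-4 + 169) + 2*(-2)*11)² + 48301) = 1/((165 - 44)² + 48301) = 1/(121² + 48301) = 1/(14641 + 48301) = 1/62942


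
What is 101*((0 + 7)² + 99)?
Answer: 14948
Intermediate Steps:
101*((0 + 7)² + 99) = 101*(7² + 99) = 101*(49 + 99) = 101*148 = 14948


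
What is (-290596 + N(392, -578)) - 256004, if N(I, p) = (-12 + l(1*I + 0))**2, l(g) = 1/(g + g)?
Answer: -335882477951/614656 ≈ -5.4646e+5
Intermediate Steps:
l(g) = 1/(2*g)
N(I, p) = (-12 + 1/(2*I))**2 (N(I, p) = (-12 + 1/(2*(1*I + 0)))**2 = (-12 + 1/(2*(I + 0)))**2 = (-12 + 1/(2*I))**2)
(-290596 + N(392, -578)) - 256004 = (-290596 + (1/4)*(-1 + 24*392)**2/392**2) - 256004 = (-290596 + (1/4)*(1/153664)*(-1 + 9408)**2) - 256004 = (-290596 + (1/4)*(1/153664)*9407**2) - 256004 = (-290596 + (1/4)*(1/153664)*88491649) - 256004 = (-290596 + 88491649/614656) - 256004 = -178528083327/614656 - 256004 = -335882477951/614656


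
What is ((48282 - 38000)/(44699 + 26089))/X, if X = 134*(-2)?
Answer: -5141/9485592 ≈ -0.00054198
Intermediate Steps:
X = -268
((48282 - 38000)/(44699 + 26089))/X = ((48282 - 38000)/(44699 + 26089))/(-268) = (10282/70788)*(-1/268) = (10282*(1/70788))*(-1/268) = (5141/35394)*(-1/268) = -5141/9485592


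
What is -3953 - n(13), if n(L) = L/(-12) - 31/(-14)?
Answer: -332147/84 ≈ -3954.1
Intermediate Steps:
n(L) = 31/14 - L/12 (n(L) = L*(-1/12) - 31*(-1/14) = -L/12 + 31/14 = 31/14 - L/12)
-3953 - n(13) = -3953 - (31/14 - 1/12*13) = -3953 - (31/14 - 13/12) = -3953 - 1*95/84 = -3953 - 95/84 = -332147/84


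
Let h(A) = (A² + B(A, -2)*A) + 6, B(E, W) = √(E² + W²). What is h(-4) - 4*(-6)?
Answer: 46 - 8*√5 ≈ 28.111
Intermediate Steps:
h(A) = 6 + A² + A*√(4 + A²) (h(A) = (A² + √(A² + (-2)²)*A) + 6 = (A² + √(A² + 4)*A) + 6 = (A² + √(4 + A²)*A) + 6 = (A² + A*√(4 + A²)) + 6 = 6 + A² + A*√(4 + A²))
h(-4) - 4*(-6) = (6 + (-4)² - 4*√(4 + (-4)²)) - 4*(-6) = (6 + 16 - 4*√(4 + 16)) + 24 = (6 + 16 - 8*√5) + 24 = (22 - 8*√5) + 24 = 46 - 8*√5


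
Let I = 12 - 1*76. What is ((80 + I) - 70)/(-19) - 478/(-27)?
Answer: 10540/513 ≈ 20.546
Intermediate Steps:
I = -64 (I = 12 - 76 = -64)
((80 + I) - 70)/(-19) - 478/(-27) = ((80 - 64) - 70)/(-19) - 478/(-27) = (16 - 70)*(-1/19) - 478*(-1/27) = -54*(-1/19) + 478/27 = 54/19 + 478/27 = 10540/513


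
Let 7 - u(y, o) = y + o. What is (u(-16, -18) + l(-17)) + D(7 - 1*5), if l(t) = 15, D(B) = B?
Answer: 58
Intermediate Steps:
u(y, o) = 7 - o - y (u(y, o) = 7 - (y + o) = 7 - (o + y) = 7 + (-o - y) = 7 - o - y)
(u(-16, -18) + l(-17)) + D(7 - 1*5) = ((7 - 1*(-18) - 1*(-16)) + 15) + (7 - 1*5) = ((7 + 18 + 16) + 15) + (7 - 5) = (41 + 15) + 2 = 56 + 2 = 58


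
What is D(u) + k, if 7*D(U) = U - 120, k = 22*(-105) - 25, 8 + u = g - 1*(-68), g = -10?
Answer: -2345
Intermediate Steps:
u = 50 (u = -8 + (-10 - 1*(-68)) = -8 + (-10 + 68) = -8 + 58 = 50)
k = -2335 (k = -2310 - 25 = -2335)
D(U) = -120/7 + U/7 (D(U) = (U - 120)/7 = (-120 + U)/7 = -120/7 + U/7)
D(u) + k = (-120/7 + (1/7)*50) - 2335 = (-120/7 + 50/7) - 2335 = -10 - 2335 = -2345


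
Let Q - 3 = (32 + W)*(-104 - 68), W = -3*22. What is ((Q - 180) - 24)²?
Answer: 31888609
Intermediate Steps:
W = -66
Q = 5851 (Q = 3 + (32 - 66)*(-104 - 68) = 3 - 34*(-172) = 3 + 5848 = 5851)
((Q - 180) - 24)² = ((5851 - 180) - 24)² = (5671 - 24)² = 5647² = 31888609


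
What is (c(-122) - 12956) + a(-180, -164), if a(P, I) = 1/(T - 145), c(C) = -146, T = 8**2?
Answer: -1061263/81 ≈ -13102.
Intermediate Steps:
T = 64
a(P, I) = -1/81 (a(P, I) = 1/(64 - 145) = 1/(-81) = -1/81)
(c(-122) - 12956) + a(-180, -164) = (-146 - 12956) - 1/81 = -13102 - 1/81 = -1061263/81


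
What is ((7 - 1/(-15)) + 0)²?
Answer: 11236/225 ≈ 49.938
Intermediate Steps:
((7 - 1/(-15)) + 0)² = ((7 - 1*(-1/15)) + 0)² = ((7 + 1/15) + 0)² = (106/15 + 0)² = (106/15)² = 11236/225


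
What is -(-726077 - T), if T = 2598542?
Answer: 3324619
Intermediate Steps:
-(-726077 - T) = -(-726077 - 1*2598542) = -(-726077 - 2598542) = -1*(-3324619) = 3324619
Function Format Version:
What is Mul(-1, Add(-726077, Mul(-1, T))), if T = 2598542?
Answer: 3324619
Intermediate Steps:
Mul(-1, Add(-726077, Mul(-1, T))) = Mul(-1, Add(-726077, Mul(-1, 2598542))) = Mul(-1, Add(-726077, -2598542)) = Mul(-1, -3324619) = 3324619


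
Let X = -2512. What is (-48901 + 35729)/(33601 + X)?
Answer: -13172/31089 ≈ -0.42369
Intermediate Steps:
(-48901 + 35729)/(33601 + X) = (-48901 + 35729)/(33601 - 2512) = -13172/31089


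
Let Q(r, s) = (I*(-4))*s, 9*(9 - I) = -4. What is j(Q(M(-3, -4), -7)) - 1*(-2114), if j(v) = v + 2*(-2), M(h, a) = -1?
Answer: 21370/9 ≈ 2374.4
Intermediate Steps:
I = 85/9 (I = 9 - ⅑*(-4) = 9 + 4/9 = 85/9 ≈ 9.4444)
Q(r, s) = -340*s/9 (Q(r, s) = ((85/9)*(-4))*s = -340*s/9)
j(v) = -4 + v (j(v) = v - 4 = -4 + v)
j(Q(M(-3, -4), -7)) - 1*(-2114) = (-4 - 340/9*(-7)) - 1*(-2114) = (-4 + 2380/9) + 2114 = 2344/9 + 2114 = 21370/9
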